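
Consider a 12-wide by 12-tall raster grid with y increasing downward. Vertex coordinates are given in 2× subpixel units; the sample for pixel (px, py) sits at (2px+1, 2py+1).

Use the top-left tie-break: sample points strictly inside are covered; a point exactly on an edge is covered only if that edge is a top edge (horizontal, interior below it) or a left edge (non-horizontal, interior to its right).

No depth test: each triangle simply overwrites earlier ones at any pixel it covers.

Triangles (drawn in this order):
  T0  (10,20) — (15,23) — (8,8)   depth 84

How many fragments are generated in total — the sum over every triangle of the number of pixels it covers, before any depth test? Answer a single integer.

T0:
  2·area = 54  (B↔C swapped to make it positive)
  edge (10, 20)→(8, 8): d=(-2,-12) top-left  bias=+0
  edge (8, 8)→(15, 23): d=(7,15) right/bottom  bias=-1
  edge (15, 23)→(10, 20): d=(-5,-3) top-left  bias=+0
    (4,5)@(9, 11): e=[6,6,42] → █
    (5,5)@(11, 11): e=[30,-24,48] → ·
    (4,6)@(9, 13): e=[2,20,32] → █
    (5,6)@(11, 13): e=[26,-10,38] → ·
    (4,7)@(9, 15): e=[-2,34,22] → ·
    (5,7)@(11, 15): e=[22,4,28] → █
    (6,7)@(13, 15): e=[46,-26,34] → ·
    (2,8)@(5, 17): e=[-54,108,0] → ·  [on edge]
    (5,8)@(11, 17): e=[18,18,18] → █
    (6,8)@(13, 17): e=[42,-12,24] → ·
    (5,9)@(11, 19): e=[14,32,8] → █
    (6,9)@(13, 19): e=[38,2,14] → █
    (7,11)@(15, 23): e=[54,0,0] → ·  [on edge]
  covered (7 px):
    · · · · · · · · · · · ·
    · · · · · · · · · · · ·
    · · · · · · · · · · · ·
    · · · · · · · · · · · ·
    · · · · · · · · · · · ·
    · · · · █ · · · · · · ·
    · · · · █ · · · · · · ·
    · · · · · █ · · · · · ·
    · · · · · █ · · · · · ·
    · · · · · █ █ · · · · ·
    · · · · · · █ · · · · ·
    · · · · · · · · · · · ·

Result: 7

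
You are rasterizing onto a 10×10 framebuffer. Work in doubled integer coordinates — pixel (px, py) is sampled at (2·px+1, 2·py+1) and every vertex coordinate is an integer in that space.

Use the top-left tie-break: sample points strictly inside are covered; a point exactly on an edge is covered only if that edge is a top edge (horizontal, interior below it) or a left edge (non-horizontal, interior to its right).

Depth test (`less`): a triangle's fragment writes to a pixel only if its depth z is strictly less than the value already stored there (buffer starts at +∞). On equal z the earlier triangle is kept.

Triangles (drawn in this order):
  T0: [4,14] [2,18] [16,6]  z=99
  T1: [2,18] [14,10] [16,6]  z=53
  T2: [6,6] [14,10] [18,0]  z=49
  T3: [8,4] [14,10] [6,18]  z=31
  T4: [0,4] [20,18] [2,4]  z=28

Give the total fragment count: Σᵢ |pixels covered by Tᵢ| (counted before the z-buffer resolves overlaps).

T0:
  2·area = 32  (B↔C swapped to make it positive)
  edge (4, 14)→(16, 6): d=(12,-8) top-left  bias=+0
  edge (16, 6)→(2, 18): d=(-14,12) right/bottom  bias=-1
  edge (2, 18)→(4, 14): d=(2,-4) top-left  bias=+0
    (4,5)@(9, 11): e=[4,14,14] → #
    (5,5)@(11, 11): e=[20,-10,22] → ·
    (3,6)@(7, 13): e=[12,10,10] → #
    (4,6)@(9, 13): e=[28,-14,18] → ·
    (2,7)@(5, 15): e=[20,6,6] → #
    (3,7)@(7, 15): e=[36,-18,14] → ·
    (1,8)@(3, 17): e=[28,2,2] → #
    (2,8)@(5, 17): e=[44,-22,10] → ·
    (1,9)@(3, 19): e=[52,-26,6] → ·
  covered (4 px):
    · · · · · · · · · ·
    · · · · · · · · · ·
    · · · · · · · · · ·
    · · · · · · · · · ·
    · · · · · · · · · ·
    · · · · # · · · · ·
    · · · # · · · · · ·
    · · # · · · · · · ·
    · # · · · · · · · ·
    · · · · · · · · · ·
T1:
  2·area = 32  (B↔C swapped to make it positive)
  edge (2, 18)→(16, 6): d=(14,-12) top-left  bias=+0
  edge (16, 6)→(14, 10): d=(-2,4) right/bottom  bias=-1
  edge (14, 10)→(2, 18): d=(-12,8) right/bottom  bias=-1
    (7,3)@(15, 7): e=[2,2,28] → #
    (8,3)@(17, 7): e=[26,-6,12] → ·
    (6,4)@(13, 9): e=[6,6,20] → #
    (7,4)@(15, 9): e=[30,-2,4] → ·
    (5,5)@(11, 11): e=[10,10,12] → #
    (6,5)@(13, 11): e=[34,2,-4] → ·
    (4,6)@(9, 13): e=[14,14,4] → #
    (5,6)@(11, 13): e=[38,6,-12] → ·
    (4,7)@(9, 15): e=[42,10,-20] → ·
  covered (4 px):
    · · · · · · · · · ·
    · · · · · · · · · ·
    · · · · · · · · · ·
    · · · · · · · # · ·
    · · · · · · # · · ·
    · · · · · # · · · ·
    · · · · # · · · · ·
    · · · · · · · · · ·
    · · · · · · · · · ·
    · · · · · · · · · ·
T2:
  2·area = 96  (B↔C swapped to make it positive)
  edge (6, 6)→(18, 0): d=(12,-6) top-left  bias=+0
  edge (18, 0)→(14, 10): d=(-4,10) right/bottom  bias=-1
  edge (14, 10)→(6, 6): d=(-8,-4) top-left  bias=+0
    (8,0)@(17, 1): e=[6,6,84] → #
    (9,0)@(19, 1): e=[18,-14,92] → ·
    (6,1)@(13, 3): e=[6,38,52] → #
    (7,1)@(15, 3): e=[18,18,60] → #
    (8,1)@(17, 3): e=[30,-2,68] → ·
    (4,2)@(9, 5): e=[6,70,20] → #
    (5,2)@(11, 5): e=[18,50,28] → #
    (8,2)@(17, 5): e=[54,-10,52] → ·
    (4,3)@(9, 7): e=[30,62,4] → #
    (8,3)@(17, 7): e=[78,-18,36] → ·
    (4,4)@(9, 9): e=[54,54,-12] → ·
    (5,4)@(11, 9): e=[66,34,-4] → ·
  covered (12 px):
    · · · · · · · · # ·
    · · · · · · # # · ·
    · · · · # # # # · ·
    · · · · # # # # · ·
    · · · · · · # · · ·
    · · · · · · · · · ·
    · · · · · · · · · ·
    · · · · · · · · · ·
    · · · · · · · · · ·
    · · · · · · · · · ·
T3:
  2·area = 96
  edge (8, 4)→(14, 10): d=(6,6) right/bottom  bias=-1
  edge (14, 10)→(6, 18): d=(-8,8) right/bottom  bias=-1
  edge (6, 18)→(8, 4): d=(2,-14) top-left  bias=+0
    (2,0)@(5, 1): e=[0,144,-48] → ·  [on edge]
    (3,1)@(7, 3): e=[0,112,-16] → ·  [on edge]
    (4,2)@(9, 5): e=[0,80,16] → ·  [on edge]
    (9,2)@(19, 5): e=[-60,0,156] → ·  [on edge]
    (4,3)@(9, 7): e=[12,64,20] → #
    (5,3)@(11, 7): e=[0,48,48] → ·  [on edge]
    (8,3)@(17, 7): e=[-36,0,132] → ·  [on edge]
    (4,4)@(9, 9): e=[24,48,24] → #
    (5,4)@(11, 9): e=[12,32,52] → #
    (6,4)@(13, 9): e=[0,16,80] → ·  [on edge]
    (7,4)@(15, 9): e=[-12,0,108] → ·  [on edge]
    (3,5)@(7, 11): e=[48,48,0] → #  [on edge]
    (6,5)@(13, 11): e=[12,0,84] → ·  [on edge]
    (7,5)@(15, 11): e=[0,-16,112] → ·  [on edge]
    (5,6)@(11, 13): e=[36,0,60] → ·  [on edge]
    (8,6)@(17, 13): e=[0,-48,144] → ·  [on edge]
    (4,7)@(9, 15): e=[60,0,36] → ·  [on edge]
    (9,7)@(19, 15): e=[0,-80,176] → ·  [on edge]
    (3,8)@(7, 17): e=[84,0,12] → ·  [on edge]
    (2,9)@(5, 19): e=[108,0,-12] → ·  [on edge]
  covered (9 px):
    · · · · · · · · · ·
    · · · · · · · · · ·
    · · · · · · · · · ·
    · · · · # · · · · ·
    · · · · # # · · · ·
    · · · # # # · · · ·
    · · · # # · · · · ·
    · · · # · · · · · ·
    · · · · · · · · · ·
    · · · · · · · · · ·
T4:
  2·area = 28  (B↔C swapped to make it positive)
  edge (0, 4)→(2, 4): d=(2,0) top-left  bias=+0
  edge (2, 4)→(20, 18): d=(18,14) right/bottom  bias=-1
  edge (20, 18)→(0, 4): d=(-20,-14) top-left  bias=+0
    (1,2)@(3, 5): e=[2,4,22] → #
    (2,2)@(5, 5): e=[2,-24,50] → ·
    (1,3)@(3, 7): e=[6,40,-18] → ·
    (2,3)@(5, 7): e=[6,12,10] → #
    (3,3)@(7, 7): e=[6,-16,38] → ·
    (2,4)@(5, 9): e=[10,48,-30] → ·
    (5,5)@(11, 11): e=[14,0,14] → ·  [on edge]
    (6,6)@(13, 13): e=[18,8,2] → #
    (7,6)@(15, 13): e=[18,-20,30] → ·
    (6,7)@(13, 15): e=[22,44,-38] → ·
  covered (3 px):
    · · · · · · · · · ·
    · · · · · · · · · ·
    · # · · · · · · · ·
    · · # · · · · · · ·
    · · · · · · · · · ·
    · · · · · · · · · ·
    · · · · · · # · · ·
    · · · · · · · · · ·
    · · · · · · · · · ·
    · · · · · · · · · ·

Final: 32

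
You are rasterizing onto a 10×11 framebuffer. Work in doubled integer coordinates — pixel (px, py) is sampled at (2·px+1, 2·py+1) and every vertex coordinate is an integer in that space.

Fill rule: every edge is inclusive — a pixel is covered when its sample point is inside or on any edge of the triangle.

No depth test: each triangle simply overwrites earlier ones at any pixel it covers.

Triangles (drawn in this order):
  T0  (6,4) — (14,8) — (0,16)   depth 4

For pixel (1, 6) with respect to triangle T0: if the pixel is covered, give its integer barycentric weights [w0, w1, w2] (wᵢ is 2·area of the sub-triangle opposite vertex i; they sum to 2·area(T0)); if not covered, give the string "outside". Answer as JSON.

T0:
  2·area = 120
  edge (6, 4)→(14, 8): d=(8,4) inclusive
  edge (14, 8)→(0, 16): d=(-14,8) inclusive
  edge (0, 16)→(6, 4): d=(6,-12) inclusive
    (3,2)@(7, 5): e=[4,98,18] → █
    (4,2)@(9, 5): e=[-4,82,42] → ·
    (2,3)@(5, 7): e=[28,86,6] → █
    (4,3)@(9, 7): e=[12,54,54] → █
    (5,3)@(11, 7): e=[4,38,78] → █
    (6,3)@(13, 7): e=[-4,22,102] → ·
    (2,4)@(5, 9): e=[44,58,18] → █
    (6,4)@(13, 9): e=[12,-6,114] → ·
    (1,5)@(3, 11): e=[68,46,6] → █
    (4,5)@(9, 11): e=[44,-2,78] → ·
    (5,5)@(11, 11): e=[36,-18,102] → ·
    (1,6)@(3, 13): e=[84,18,18] → █
  covered (15 px):
    · · · · · · · · · ·
    · · · · · · · · · ·
    · · · █ · · · · · ·
    · · █ █ █ █ · · · ·
    · · █ █ █ █ · · · ·
    · █ █ █ · · · · · ·
    · █ █ · · · · · · ·
    █ · · · · · · · · ·
    · · · · · · · · · ·
    · · · · · · · · · ·
    · · · · · · · · · ·

Answer: [18,18,84]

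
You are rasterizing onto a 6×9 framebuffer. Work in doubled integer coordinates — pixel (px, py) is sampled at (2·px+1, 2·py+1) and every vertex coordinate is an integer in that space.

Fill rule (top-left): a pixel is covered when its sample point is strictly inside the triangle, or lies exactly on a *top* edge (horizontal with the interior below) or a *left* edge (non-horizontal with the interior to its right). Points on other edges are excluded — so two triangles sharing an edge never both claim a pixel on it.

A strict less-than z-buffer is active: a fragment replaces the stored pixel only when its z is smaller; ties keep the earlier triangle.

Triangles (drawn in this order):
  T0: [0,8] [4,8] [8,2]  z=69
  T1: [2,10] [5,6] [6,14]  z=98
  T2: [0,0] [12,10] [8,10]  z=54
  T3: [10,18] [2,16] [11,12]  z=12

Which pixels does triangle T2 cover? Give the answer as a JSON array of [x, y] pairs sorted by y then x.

T0:
  2·area = 24  (B↔C swapped to make it positive)
  edge (0, 8)→(8, 2): d=(8,-6) top-left  bias=+0
  edge (8, 2)→(4, 8): d=(-4,6) right/bottom  bias=-1
  edge (4, 8)→(0, 8): d=(-4,0) right/bottom  bias=-1
    (3,1)@(7, 3): e=[2,2,20] → #
    (4,1)@(9, 3): e=[14,-10,20] → ·
    (2,2)@(5, 5): e=[6,6,12] → #
    (3,2)@(7, 5): e=[18,-6,12] → ·
    (1,3)@(3, 7): e=[10,10,4] → #
    (2,3)@(5, 7): e=[22,-2,4] → ·
    (1,4)@(3, 9): e=[26,2,-4] → ·
  covered (3 px):
    · · · · · ·
    · · · # · ·
    · · # · · ·
    · # · · · ·
    · · · · · ·
    · · · · · ·
    · · · · · ·
    · · · · · ·
    · · · · · ·
T1:
  2·area = 28
  edge (2, 10)→(5, 6): d=(3,-4) top-left  bias=+0
  edge (5, 6)→(6, 14): d=(1,8) right/bottom  bias=-1
  edge (6, 14)→(2, 10): d=(-4,-4) top-left  bias=+0
    (2,3)@(5, 7): e=[3,1,24] → #
    (3,3)@(7, 7): e=[11,-15,32] → ·
    (0,4)@(1, 9): e=[-7,35,0] → ·  [on edge]
    (1,4)@(3, 9): e=[1,19,8] → #
    (3,4)@(7, 9): e=[17,-13,24] → ·
    (1,5)@(3, 11): e=[7,21,0] → #  [on edge]
    (3,5)@(7, 11): e=[23,-11,16] → ·
    (1,6)@(3, 13): e=[13,23,-8] → ·
    (2,6)@(5, 13): e=[21,7,0] → #  [on edge]
    (3,6)@(7, 13): e=[29,-9,8] → ·
    (2,7)@(5, 15): e=[27,9,-8] → ·
    (3,7)@(7, 15): e=[35,-7,0] → ·  [on edge]
    (4,8)@(9, 17): e=[49,-21,0] → ·  [on edge]
  covered (6 px):
    · · · · · ·
    · · · · · ·
    · · · · · ·
    · · # · · ·
    · # # · · ·
    · # # · · ·
    · · # · · ·
    · · · · · ·
    · · · · · ·
T2:
  2·area = 40
  edge (0, 0)→(12, 10): d=(12,10) right/bottom  bias=-1
  edge (12, 10)→(8, 10): d=(-4,0) right/bottom  bias=-1
  edge (8, 10)→(0, 0): d=(-8,-10) top-left  bias=+0
    (0,0)@(1, 1): e=[2,36,2] → #
    (1,0)@(3, 1): e=[-18,36,22] → ·
    (0,1)@(1, 3): e=[26,28,-14] → ·
    (1,1)@(3, 3): e=[6,28,6] → #
    (2,1)@(5, 3): e=[-14,28,26] → ·
    (1,2)@(3, 5): e=[30,20,-10] → ·
    (2,2)@(5, 5): e=[10,20,10] → #
    (3,2)@(7, 5): e=[-10,20,30] → ·
    (2,3)@(5, 7): e=[34,12,-6] → ·
    (3,3)@(7, 7): e=[14,12,14] → #
    (4,3)@(9, 7): e=[-6,12,34] → ·
    (3,4)@(7, 9): e=[38,4,-2] → ·
  covered (5 px):
    # · · · · ·
    · # · · · ·
    · · # · · ·
    · · · # · ·
    · · · · # ·
    · · · · · ·
    · · · · · ·
    · · · · · ·
    · · · · · ·
T3:
  2·area = 50
  edge (10, 18)→(2, 16): d=(-8,-2) top-left  bias=+0
  edge (2, 16)→(11, 12): d=(9,-4) top-left  bias=+0
  edge (11, 12)→(10, 18): d=(-1,6) right/bottom  bias=-1
    (4,6)@(9, 13): e=[38,1,11] → #
    (5,6)@(11, 13): e=[42,9,-1] → ·
    (2,7)@(5, 15): e=[14,3,33] → #
    (3,7)@(7, 15): e=[18,11,21] → #
    (5,7)@(11, 15): e=[26,27,-3] → ·
    (2,8)@(5, 17): e=[-2,21,31] → ·
    (3,8)@(7, 17): e=[2,29,19] → #
    (5,8)@(11, 17): e=[10,45,-5] → ·
  covered (6 px):
    · · · · · ·
    · · · · · ·
    · · · · · ·
    · · · · · ·
    · · · · · ·
    · · · · · ·
    · · · · # ·
    · · # # # ·
    · · · # # ·

Final: [[0,0],[1,1],[2,2],[3,3],[4,4]]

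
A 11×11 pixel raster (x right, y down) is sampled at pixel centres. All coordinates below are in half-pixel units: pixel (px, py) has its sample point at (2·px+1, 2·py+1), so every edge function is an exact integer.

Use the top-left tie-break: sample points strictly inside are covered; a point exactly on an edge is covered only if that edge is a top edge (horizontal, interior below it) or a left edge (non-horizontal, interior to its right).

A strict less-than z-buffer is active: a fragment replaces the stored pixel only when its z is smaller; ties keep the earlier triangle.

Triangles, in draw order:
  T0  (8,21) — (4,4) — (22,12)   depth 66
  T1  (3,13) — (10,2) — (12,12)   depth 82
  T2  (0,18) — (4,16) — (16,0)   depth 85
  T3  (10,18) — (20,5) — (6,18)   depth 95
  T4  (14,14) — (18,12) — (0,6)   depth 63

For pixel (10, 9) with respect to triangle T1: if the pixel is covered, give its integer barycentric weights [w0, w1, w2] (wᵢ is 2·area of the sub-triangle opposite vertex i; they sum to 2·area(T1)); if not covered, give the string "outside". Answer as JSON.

T0:
  2·area = 274
  edge (8, 21)→(4, 4): d=(-4,-17) top-left  bias=+0
  edge (4, 4)→(22, 12): d=(18,8) right/bottom  bias=-1
  edge (22, 12)→(8, 21): d=(-14,9) right/bottom  bias=-1
    (2,2)@(5, 5): e=[13,10,251] → #
    (3,2)@(7, 5): e=[47,-6,233] → ·
    (2,3)@(5, 7): e=[5,46,223] → #
    (3,3)@(7, 7): e=[39,30,205] → #
    (4,3)@(9, 7): e=[73,14,187] → #
    (5,3)@(11, 7): e=[107,-2,169] → ·
    (2,4)@(5, 9): e=[-3,82,195] → ·
    (3,4)@(7, 9): e=[31,66,177] → #
    (5,4)@(11, 9): e=[99,34,141] → #
    (6,4)@(13, 9): e=[133,18,123] → #
    (7,4)@(15, 9): e=[167,2,105] → #
    (8,4)@(17, 9): e=[201,-14,87] → ·
  covered (34 px):
    · · · · · · · · · · ·
    · · · · · · · · · · ·
    · · # · · · · · · · ·
    · · # # # · · · · · ·
    · · · # # # # # · · ·
    · · · # # # # # # # ·
    · · · # # # # # # # ·
    · · · # # # # # # · ·
    · · · · # # # · · · ·
    · · · · # # · · · · ·
    · · · · · · · · · · ·
T1:
  2·area = 92
  edge (3, 13)→(10, 2): d=(7,-11) top-left  bias=+0
  edge (10, 2)→(12, 12): d=(2,10) right/bottom  bias=-1
  edge (12, 12)→(3, 13): d=(-9,1) right/bottom  bias=-1
    (4,2)@(9, 5): e=[10,16,66] → #
    (5,2)@(11, 5): e=[32,-4,64] → ·
    (3,3)@(7, 7): e=[2,40,50] → #
    (5,3)@(11, 7): e=[46,0,46] → ·  [on edge]
    (3,4)@(7, 9): e=[16,44,32] → #
    (5,4)@(11, 9): e=[60,4,28] → #
    (6,4)@(13, 9): e=[82,-16,26] → ·
    (2,5)@(5, 11): e=[8,68,16] → #
    (6,5)@(13, 11): e=[96,-12,8] → ·
    (10,5)@(21, 11): e=[184,-92,0] → ·  [on edge]
    (1,6)@(3, 13): e=[0,92,0] → ·  [on edge]
    (2,6)@(5, 13): e=[22,72,-2] → ·
    (6,8)@(13, 17): e=[138,0,-46] → ·  [on edge]
  covered (10 px):
    · · · · · · · · · · ·
    · · · · · · · · · · ·
    · · · · # · · · · · ·
    · · · # # · · · · · ·
    · · · # # # · · · · ·
    · · # # # # · · · · ·
    · · · · · · · · · · ·
    · · · · · · · · · · ·
    · · · · · · · · · · ·
    · · · · · · · · · · ·
    · · · · · · · · · · ·
T2:
  2·area = 40  (B↔C swapped to make it positive)
  edge (0, 18)→(16, 0): d=(16,-18) top-left  bias=+0
  edge (16, 0)→(4, 16): d=(-12,16) right/bottom  bias=-1
  edge (4, 16)→(0, 18): d=(-4,2) right/bottom  bias=-1
    (4,4)@(9, 9): e=[18,4,18] → #
    (5,4)@(11, 9): e=[54,-28,14] → ·
    (3,5)@(7, 11): e=[14,12,14] → #
    (4,5)@(9, 11): e=[50,-20,10] → ·
    (2,6)@(5, 13): e=[10,20,10] → #
    (3,6)@(7, 13): e=[46,-12,6] → ·
    (1,7)@(3, 15): e=[6,28,6] → #
    (2,7)@(5, 15): e=[42,-4,2] → ·
    (0,8)@(1, 17): e=[2,36,2] → #
    (1,8)@(3, 17): e=[38,4,-2] → ·
    (0,9)@(1, 19): e=[34,12,-6] → ·
  covered (5 px):
    · · · · · · · · · · ·
    · · · · · · · · · · ·
    · · · · · · · · · · ·
    · · · · · · · · · · ·
    · · · · # · · · · · ·
    · · · # · · · · · · ·
    · · # · · · · · · · ·
    · # · · · · · · · · ·
    # · · · · · · · · · ·
    · · · · · · · · · · ·
    · · · · · · · · · · ·
T3:
  2·area = 52  (B↔C swapped to make it positive)
  edge (10, 18)→(6, 18): d=(-4,0) right/bottom  bias=-1
  edge (6, 18)→(20, 5): d=(14,-13) top-left  bias=+0
  edge (20, 5)→(10, 18): d=(-10,13) right/bottom  bias=-1
    (7,5)@(15, 11): e=[28,19,5] → #
    (8,5)@(17, 11): e=[28,45,-21] → ·
    (6,6)@(13, 13): e=[20,21,11] → #
    (7,6)@(15, 13): e=[20,47,-15] → ·
    (5,7)@(11, 15): e=[12,23,17] → #
    (6,7)@(13, 15): e=[12,49,-9] → ·
    (4,8)@(9, 17): e=[4,25,23] → #
    (5,8)@(11, 17): e=[4,51,-3] → ·
    (4,9)@(9, 19): e=[-4,53,3] → ·
  covered (4 px):
    · · · · · · · · · · ·
    · · · · · · · · · · ·
    · · · · · · · · · · ·
    · · · · · · · · · · ·
    · · · · · · · · · · ·
    · · · · · · · # · · ·
    · · · · · · # · · · ·
    · · · · · # · · · · ·
    · · · · # · · · · · ·
    · · · · · · · · · · ·
    · · · · · · · · · · ·
T4:
  2·area = 60  (B↔C swapped to make it positive)
  edge (14, 14)→(0, 6): d=(-14,-8) top-left  bias=+0
  edge (0, 6)→(18, 12): d=(18,6) right/bottom  bias=-1
  edge (18, 12)→(14, 14): d=(-4,2) right/bottom  bias=-1
    (1,3)@(3, 7): e=[10,0,50] → ·  [on edge]
    (3,4)@(7, 9): e=[14,12,34] → #
    (4,4)@(9, 9): e=[30,0,30] → ·  [on edge]
    (3,5)@(7, 11): e=[-14,48,26] → ·
    (4,5)@(9, 11): e=[2,36,22] → #
    (5,5)@(11, 11): e=[18,24,18] → #
    (6,5)@(13, 11): e=[34,12,14] → #
    (7,5)@(15, 11): e=[50,0,10] → ·  [on edge]
    (4,6)@(9, 13): e=[-26,72,14] → ·
    (5,6)@(11, 13): e=[-10,60,10] → ·
    (6,6)@(13, 13): e=[6,48,6] → #
    (7,6)@(15, 13): e=[22,36,2] → #
    (10,6)@(21, 13): e=[70,0,-10] → ·  [on edge]
  covered (6 px):
    · · · · · · · · · · ·
    · · · · · · · · · · ·
    · · · · · · · · · · ·
    · · · · · · · · · · ·
    · · · # · · · · · · ·
    · · · · # # # · · · ·
    · · · · · · # # · · ·
    · · · · · · · · · · ·
    · · · · · · · · · · ·
    · · · · · · · · · · ·
    · · · · · · · · · · ·

Result: "outside"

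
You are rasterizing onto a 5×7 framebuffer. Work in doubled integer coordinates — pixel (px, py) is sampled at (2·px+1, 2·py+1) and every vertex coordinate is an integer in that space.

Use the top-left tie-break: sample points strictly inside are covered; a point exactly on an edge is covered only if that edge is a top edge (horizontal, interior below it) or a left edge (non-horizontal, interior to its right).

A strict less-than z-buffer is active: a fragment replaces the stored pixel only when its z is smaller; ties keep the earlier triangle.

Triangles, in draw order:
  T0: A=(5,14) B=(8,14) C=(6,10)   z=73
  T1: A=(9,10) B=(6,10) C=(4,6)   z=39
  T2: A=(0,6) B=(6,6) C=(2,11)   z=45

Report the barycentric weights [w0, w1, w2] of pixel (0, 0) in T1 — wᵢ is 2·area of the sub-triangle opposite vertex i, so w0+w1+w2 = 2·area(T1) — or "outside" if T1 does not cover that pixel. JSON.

T0:
  2·area = 12  (B↔C swapped to make it positive)
  edge (5, 14)→(6, 10): d=(1,-4) top-left  bias=+0
  edge (6, 10)→(8, 14): d=(2,4) right/bottom  bias=-1
  edge (8, 14)→(5, 14): d=(-3,0) right/bottom  bias=-1
    (3,6)@(7, 13): e=[7,2,3] → #
    (4,6)@(9, 13): e=[15,-6,3] → ·
  covered (1 px):
    · · · · ·
    · · · · ·
    · · · · ·
    · · · · ·
    · · · · ·
    · · · · ·
    · · · # ·
T1:
  2·area = 12
  edge (9, 10)→(6, 10): d=(-3,0) right/bottom  bias=-1
  edge (6, 10)→(4, 6): d=(-2,-4) top-left  bias=+0
  edge (4, 6)→(9, 10): d=(5,4) right/bottom  bias=-1
    (2,3)@(5, 7): e=[9,2,1] → #
    (3,3)@(7, 7): e=[9,10,-7] → ·
    (2,4)@(5, 9): e=[3,-2,11] → ·
    (3,4)@(7, 9): e=[3,6,3] → #
    (4,4)@(9, 9): e=[3,14,-5] → ·
    (3,5)@(7, 11): e=[-3,2,13] → ·
  covered (2 px):
    · · · · ·
    · · · · ·
    · · · · ·
    · · # · ·
    · · · # ·
    · · · · ·
    · · · · ·
T2:
  2·area = 30
  edge (0, 6)→(6, 6): d=(6,0) top-left  bias=+0
  edge (6, 6)→(2, 11): d=(-4,5) right/bottom  bias=-1
  edge (2, 11)→(0, 6): d=(-2,-5) top-left  bias=+0
    (0,3)@(1, 7): e=[6,21,3] → #
    (1,3)@(3, 7): e=[6,11,13] → #
    (2,3)@(5, 7): e=[6,1,23] → #
    (3,3)@(7, 7): e=[6,-9,33] → ·
    (0,4)@(1, 9): e=[18,13,-1] → ·
    (1,4)@(3, 9): e=[18,3,9] → #
    (2,4)@(5, 9): e=[18,-7,19] → ·
    (1,5)@(3, 11): e=[30,-5,5] → ·
  covered (4 px):
    · · · · ·
    · · · · ·
    · · · · ·
    # # # · ·
    · # · · ·
    · · · · ·
    · · · · ·

Result: "outside"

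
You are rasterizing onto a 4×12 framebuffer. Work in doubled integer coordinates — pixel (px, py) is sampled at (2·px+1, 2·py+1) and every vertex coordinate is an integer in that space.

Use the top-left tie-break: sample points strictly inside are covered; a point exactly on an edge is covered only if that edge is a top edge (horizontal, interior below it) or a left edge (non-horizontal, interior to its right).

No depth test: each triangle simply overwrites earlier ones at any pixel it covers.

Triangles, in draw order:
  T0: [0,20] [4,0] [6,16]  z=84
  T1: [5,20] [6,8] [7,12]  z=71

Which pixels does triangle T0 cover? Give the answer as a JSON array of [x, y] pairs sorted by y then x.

T0:
  2·area = 104
  edge (0, 20)→(4, 0): d=(4,-20) top-left  bias=+0
  edge (4, 0)→(6, 16): d=(2,16) right/bottom  bias=-1
  edge (6, 16)→(0, 20): d=(-6,4) right/bottom  bias=-1
    (1,2)@(3, 5): e=[0,26,78] → X  [on edge]
    (2,2)@(5, 5): e=[40,-6,70] → .
    (1,3)@(3, 7): e=[8,30,66] → X
    (2,3)@(5, 7): e=[48,-2,58] → .
    (1,4)@(3, 9): e=[16,34,54] → X
    (2,4)@(5, 9): e=[56,2,46] → X
    (3,4)@(7, 9): e=[96,-30,38] → .
    (1,5)@(3, 11): e=[24,38,42] → X
    (3,5)@(7, 11): e=[104,-26,26] → .
    (1,6)@(3, 13): e=[32,42,30] → X
    (3,6)@(7, 13): e=[112,-22,14] → .
    (0,7)@(1, 15): e=[0,78,26] → X  [on edge]
  covered (14 px):
    . . . .
    . . . .
    . X . .
    . X . .
    . X X .
    . X X .
    . X X .
    X X X .
    X X . .
    X . . .
    . . . .
    . . . .
T1:
  2·area = 16
  edge (5, 20)→(6, 8): d=(1,-12) top-left  bias=+0
  edge (6, 8)→(7, 12): d=(1,4) right/bottom  bias=-1
  edge (7, 12)→(5, 20): d=(-2,8) right/bottom  bias=-1
  covered (0 px):
    . . . .
    . . . .
    . . . .
    . . . .
    . . . .
    . . . .
    . . . .
    . . . .
    . . . .
    . . . .
    . . . .
    . . . .

Answer: [[1,2],[1,3],[1,4],[2,4],[1,5],[2,5],[1,6],[2,6],[0,7],[1,7],[2,7],[0,8],[1,8],[0,9]]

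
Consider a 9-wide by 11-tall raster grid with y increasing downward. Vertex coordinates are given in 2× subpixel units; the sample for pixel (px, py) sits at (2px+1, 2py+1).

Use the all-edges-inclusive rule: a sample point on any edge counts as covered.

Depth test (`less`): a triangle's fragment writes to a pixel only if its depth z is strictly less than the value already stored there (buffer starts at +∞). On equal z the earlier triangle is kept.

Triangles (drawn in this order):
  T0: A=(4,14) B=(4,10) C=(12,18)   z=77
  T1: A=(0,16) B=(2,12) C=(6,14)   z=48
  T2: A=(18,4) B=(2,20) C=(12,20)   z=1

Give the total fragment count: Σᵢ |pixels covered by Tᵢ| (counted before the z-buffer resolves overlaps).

T0:
  2·area = 32
  edge (4, 14)→(4, 10): d=(0,-4) inclusive
  edge (4, 10)→(12, 18): d=(8,8) inclusive
  edge (12, 18)→(4, 14): d=(-8,-4) inclusive
    (0,3)@(1, 7): e=[-12,0,44] → .  [on edge]
    (1,4)@(3, 9): e=[-4,0,36] → .  [on edge]
    (2,5)@(5, 11): e=[4,0,28] → X  [on edge]
    (3,5)@(7, 11): e=[12,-16,36] → .
    (2,6)@(5, 13): e=[4,16,12] → X
    (3,6)@(7, 13): e=[12,0,20] → X  [on edge]
    (4,6)@(9, 13): e=[20,-16,28] → .
    (2,7)@(5, 15): e=[4,32,-4] → .
    (3,7)@(7, 15): e=[12,16,4] → X
    (4,7)@(9, 15): e=[20,0,12] → X  [on edge]
    (5,7)@(11, 15): e=[28,-16,20] → .
    (3,8)@(7, 17): e=[12,32,-12] → .
    (5,8)@(11, 17): e=[28,0,4] → X  [on edge]
    (6,9)@(13, 19): e=[36,0,-4] → .  [on edge]
    (7,10)@(15, 21): e=[44,0,-12] → .  [on edge]
  covered (6 px):
    . . . . . . . . .
    . . . . . . . . .
    . . . . . . . . .
    . . . . . . . . .
    . . . . . . . . .
    . . X . . . . . .
    . . X X . . . . .
    . . . X X . . . .
    . . . . . X . . .
    . . . . . . . . .
    . . . . . . . . .
T1:
  2·area = 20
  edge (0, 16)→(2, 12): d=(2,-4) inclusive
  edge (2, 12)→(6, 14): d=(4,2) inclusive
  edge (6, 14)→(0, 16): d=(-6,2) inclusive
    (7,5)@(15, 11): e=[50,-30,0] → .  [on edge]
    (1,6)@(3, 13): e=[6,2,12] → X
    (2,6)@(5, 13): e=[14,-2,8] → .
    (4,6)@(9, 13): e=[30,-10,0] → .  [on edge]
    (0,7)@(1, 15): e=[2,14,4] → X
    (1,7)@(3, 15): e=[10,10,0] → X  [on edge]
    (2,7)@(5, 15): e=[18,6,-4] → .
    (0,8)@(1, 17): e=[6,22,-8] → .
    (1,8)@(3, 17): e=[14,18,-12] → .
  covered (3 px):
    . . . . . . . . .
    . . . . . . . . .
    . . . . . . . . .
    . . . . . . . . .
    . . . . . . . . .
    . . . . . . . . .
    . X . . . . . . .
    X X . . . . . . .
    . . . . . . . . .
    . . . . . . . . .
    . . . . . . . . .
T2:
  2·area = 160  (B↔C swapped to make it positive)
  edge (18, 4)→(12, 20): d=(-6,16) inclusive
  edge (12, 20)→(2, 20): d=(-10,0) inclusive
  edge (2, 20)→(18, 4): d=(16,-16) inclusive
    (8,2)@(17, 5): e=[10,150,0] → X  [on edge]
    (7,3)@(15, 7): e=[30,130,0] → X  [on edge]
    (8,3)@(17, 7): e=[-2,130,32] → .
    (6,4)@(13, 9): e=[50,110,0] → X  [on edge]
    (8,4)@(17, 9): e=[-14,110,64] → .
    (5,5)@(11, 11): e=[70,90,0] → X  [on edge]
    (8,5)@(17, 11): e=[-26,90,96] → .
    (4,6)@(9, 13): e=[90,70,0] → X  [on edge]
    (7,6)@(15, 13): e=[-6,70,96] → .
    (3,7)@(7, 15): e=[110,50,0] → X  [on edge]
    (7,7)@(15, 15): e=[-18,50,128] → .
    (2,8)@(5, 17): e=[130,30,0] → X  [on edge]
    (1,9)@(3, 19): e=[150,10,0] → X  [on edge]
    (0,10)@(1, 21): e=[170,-10,0] → .  [on edge]
  covered (24 px):
    . . . . . . . . .
    . . . . . . . . .
    . . . . . . . . X
    . . . . . . . X .
    . . . . . . X X .
    . . . . . X X X .
    . . . . X X X . .
    . . . X X X X . .
    . . X X X X X . .
    . X X X X X . . .
    . . . . . . . . .

Answer: 33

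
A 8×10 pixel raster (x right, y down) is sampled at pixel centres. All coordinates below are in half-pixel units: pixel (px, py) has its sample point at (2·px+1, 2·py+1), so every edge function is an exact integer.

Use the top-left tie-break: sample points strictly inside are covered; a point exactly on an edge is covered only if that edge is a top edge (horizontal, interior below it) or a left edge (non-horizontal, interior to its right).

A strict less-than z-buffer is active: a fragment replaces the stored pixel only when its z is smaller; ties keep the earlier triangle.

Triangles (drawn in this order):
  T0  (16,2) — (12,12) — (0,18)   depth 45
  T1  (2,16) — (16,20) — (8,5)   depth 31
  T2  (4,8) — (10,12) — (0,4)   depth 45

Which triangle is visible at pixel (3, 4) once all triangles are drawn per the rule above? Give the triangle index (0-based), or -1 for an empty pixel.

T0:
  2·area = 96
  edge (16, 2)→(12, 12): d=(-4,10) right/bottom  bias=-1
  edge (12, 12)→(0, 18): d=(-12,6) right/bottom  bias=-1
  edge (0, 18)→(16, 2): d=(16,-16) top-left  bias=+0
    (7,1)@(15, 3): e=[6,90,0] → X  [on edge]
    (6,2)@(13, 5): e=[18,78,0] → X  [on edge]
    (7,2)@(15, 5): e=[-2,66,32] → .
    (5,3)@(11, 7): e=[30,66,0] → X  [on edge]
    (7,3)@(15, 7): e=[-10,42,64] → .
    (4,4)@(9, 9): e=[42,54,0] → X  [on edge]
    (7,4)@(15, 9): e=[-18,18,96] → .
    (3,5)@(7, 11): e=[54,42,0] → X  [on edge]
    (6,5)@(13, 11): e=[-6,6,96] → .
    (2,6)@(5, 13): e=[66,30,0] → X  [on edge]
    (5,6)@(11, 13): e=[6,-6,96] → .
    (1,7)@(3, 15): e=[78,18,0] → X  [on edge]
    (0,8)@(1, 17): e=[90,6,0] → X  [on edge]
  covered (16 px):
    . . . . . . . .
    . . . . . . . X
    . . . . . . X .
    . . . . . X X .
    . . . . X X X .
    . . . X X X . .
    . . X X X . . .
    . X X . . . . .
    X . . . . . . .
    . . . . . . . .
T1:
  2·area = 178  (B↔C swapped to make it positive)
  edge (2, 16)→(8, 5): d=(6,-11) top-left  bias=+0
  edge (8, 5)→(16, 20): d=(8,15) right/bottom  bias=-1
  edge (16, 20)→(2, 16): d=(-14,-4) top-left  bias=+0
    (3,3)@(7, 7): e=[1,31,146] → X
    (4,3)@(9, 7): e=[23,1,154] → X
    (5,3)@(11, 7): e=[45,-29,162] → .
    (3,4)@(7, 9): e=[13,47,118] → X
    (5,4)@(11, 9): e=[57,-13,134] → .
    (2,5)@(5, 11): e=[3,93,82] → X
    (5,5)@(11, 11): e=[69,3,106] → X
    (6,5)@(13, 11): e=[91,-27,114] → .
    (2,6)@(5, 13): e=[15,109,54] → X
    (6,6)@(13, 13): e=[103,-11,86] → .
    (1,7)@(3, 15): e=[5,155,18] → X
    (6,7)@(13, 15): e=[115,5,58] → X
  covered (24 px):
    . . . . . . . .
    . . . . . . . .
    . . . . . . . .
    . . . X X . . .
    . . . X X . . .
    . . X X X X . .
    . . X X X X . .
    . X X X X X X .
    . . . X X X X .
    . . . . . . X X
T2:
  2·area = 8  (B↔C swapped to make it positive)
  edge (4, 8)→(0, 4): d=(-4,-4) top-left  bias=+0
  edge (0, 4)→(10, 12): d=(10,8) right/bottom  bias=-1
  edge (10, 12)→(4, 8): d=(-6,-4) top-left  bias=+0
    (0,2)@(1, 5): e=[0,2,6] → X  [on edge]
    (1,2)@(3, 5): e=[8,-14,14] → .
    (0,3)@(1, 7): e=[-8,22,-6] → .
    (1,3)@(3, 7): e=[0,6,2] → X  [on edge]
    (2,3)@(5, 7): e=[8,-10,10] → .
    (1,4)@(3, 9): e=[-8,26,-10] → .
    (2,4)@(5, 9): e=[0,10,-2] → .  [on edge]
    (3,5)@(7, 11): e=[0,14,-6] → .  [on edge]
    (4,6)@(9, 13): e=[0,18,-10] → .  [on edge]
    (5,7)@(11, 15): e=[0,22,-14] → .  [on edge]
    (6,8)@(13, 17): e=[0,26,-18] → .  [on edge]
    (7,9)@(15, 19): e=[0,30,-22] → .  [on edge]
  covered (2 px):
    . . . . . . . .
    . . . . . . . .
    X . . . . . . .
    . X . . . . . .
    . . . . . . . .
    . . . . . . . .
    . . . . . . . .
    . . . . . . . .
    . . . . . . . .
    . . . . . . . .

Z-buffer (winner per pixel, '.' = empty):
  . . . . . . . .
  . . . . . . . 0
  2 . . . . . 0 .
  . 2 . 1 1 0 0 .
  . . . 1 1 0 0 .
  . . 1 1 1 1 . .
  . . 1 1 1 1 . .
  . 1 1 1 1 1 1 .
  0 . . 1 1 1 1 .
  . . . . . . 1 1

Final: 1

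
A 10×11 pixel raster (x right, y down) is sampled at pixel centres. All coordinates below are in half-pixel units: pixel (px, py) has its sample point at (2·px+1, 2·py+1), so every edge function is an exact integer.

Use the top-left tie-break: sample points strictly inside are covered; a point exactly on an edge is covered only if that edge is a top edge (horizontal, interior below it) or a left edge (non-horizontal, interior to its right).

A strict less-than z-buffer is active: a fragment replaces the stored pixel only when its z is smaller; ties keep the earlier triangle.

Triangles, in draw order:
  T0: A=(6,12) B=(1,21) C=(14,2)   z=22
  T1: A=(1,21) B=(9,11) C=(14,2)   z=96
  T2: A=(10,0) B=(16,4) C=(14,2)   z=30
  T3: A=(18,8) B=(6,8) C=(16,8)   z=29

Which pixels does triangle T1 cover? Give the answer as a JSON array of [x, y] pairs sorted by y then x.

T0:
  2·area = 22  (B↔C swapped to make it positive)
  edge (6, 12)→(14, 2): d=(8,-10) top-left  bias=+0
  edge (14, 2)→(1, 21): d=(-13,19) right/bottom  bias=-1
  edge (1, 21)→(6, 12): d=(5,-9) top-left  bias=+0
    (5,1)@(11, 3): e=[-22,44,0] → ·  [on edge]
    (4,4)@(9, 9): e=[6,4,12] → #
    (5,4)@(11, 9): e=[26,-34,30] → ·
    (3,5)@(7, 11): e=[2,16,4] → #
    (4,5)@(9, 11): e=[22,-22,22] → ·
    (3,6)@(7, 13): e=[18,-10,14] → ·
    (2,7)@(5, 15): e=[14,2,6] → #
    (3,7)@(7, 15): e=[34,-36,24] → ·
    (2,8)@(5, 17): e=[30,-24,16] → ·
    (0,10)@(1, 21): e=[22,0,0] → ·  [on edge]
  covered (3 px):
    · · · · · · · · · ·
    · · · · · · · · · ·
    · · · · · · · · · ·
    · · · · · · · · · ·
    · · · · # · · · · ·
    · · · # · · · · · ·
    · · · · · · · · · ·
    · · # · · · · · · ·
    · · · · · · · · · ·
    · · · · · · · · · ·
    · · · · · · · · · ·
T1:
  2·area = 22  (B↔C swapped to make it positive)
  edge (1, 21)→(14, 2): d=(13,-19) top-left  bias=+0
  edge (14, 2)→(9, 11): d=(-5,9) right/bottom  bias=-1
  edge (9, 11)→(1, 21): d=(-8,10) right/bottom  bias=-1
    (8,0)@(17, 1): e=[44,-22,0] → ·  [on edge]
    (5,3)@(11, 7): e=[8,2,12] → #
    (6,3)@(13, 7): e=[46,-16,-8] → ·
    (5,4)@(11, 9): e=[34,-8,-4] → ·
    (4,5)@(9, 11): e=[22,0,0] → ·  [on edge]
    (3,6)@(7, 13): e=[10,8,4] → #
    (4,6)@(9, 13): e=[48,-10,-16] → ·
    (3,7)@(7, 15): e=[36,-2,-12] → ·
    (0,10)@(1, 21): e=[0,22,0] → ·  [on edge]
  covered (2 px):
    · · · · · · · · · ·
    · · · · · · · · · ·
    · · · · · · · · · ·
    · · · · · # · · · ·
    · · · · · · · · · ·
    · · · · · · · · · ·
    · · · # · · · · · ·
    · · · · · · · · · ·
    · · · · · · · · · ·
    · · · · · · · · · ·
    · · · · · · · · · ·
T2:
  2·area = 4  (B↔C swapped to make it positive)
  edge (10, 0)→(14, 2): d=(4,2) right/bottom  bias=-1
  edge (14, 2)→(16, 4): d=(2,2) right/bottom  bias=-1
  edge (16, 4)→(10, 0): d=(-6,-4) top-left  bias=+0
    (6,0)@(13, 1): e=[-2,0,6] → ·  [on edge]
    (7,1)@(15, 3): e=[2,0,2] → ·  [on edge]
    (8,2)@(17, 5): e=[6,0,-2] → ·  [on edge]
    (9,3)@(19, 7): e=[10,0,-6] → ·  [on edge]
  covered (0 px):
    · · · · · · · · · ·
    · · · · · · · · · ·
    · · · · · · · · · ·
    · · · · · · · · · ·
    · · · · · · · · · ·
    · · · · · · · · · ·
    · · · · · · · · · ·
    · · · · · · · · · ·
    · · · · · · · · · ·
    · · · · · · · · · ·
    · · · · · · · · · ·
T3:
  degenerate (2·area = 0) — covers nothing

Answer: [[5,3],[3,6]]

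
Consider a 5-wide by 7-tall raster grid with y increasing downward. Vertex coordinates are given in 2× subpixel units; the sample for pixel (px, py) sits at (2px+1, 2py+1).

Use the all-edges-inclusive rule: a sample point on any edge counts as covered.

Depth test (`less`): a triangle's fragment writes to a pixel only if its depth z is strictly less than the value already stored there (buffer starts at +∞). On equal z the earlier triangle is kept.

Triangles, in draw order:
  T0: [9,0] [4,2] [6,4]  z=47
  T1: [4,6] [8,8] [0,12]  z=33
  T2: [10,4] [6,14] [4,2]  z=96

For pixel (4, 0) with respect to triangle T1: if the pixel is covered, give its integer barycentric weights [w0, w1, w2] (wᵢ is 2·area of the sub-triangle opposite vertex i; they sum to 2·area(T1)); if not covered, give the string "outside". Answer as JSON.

T0:
  2·area = 14  (B↔C swapped to make it positive)
  edge (9, 0)→(6, 4): d=(-3,4) inclusive
  edge (6, 4)→(4, 2): d=(-2,-2) inclusive
  edge (4, 2)→(9, 0): d=(5,-2) inclusive
    (1,0)@(3, 1): e=[21,0,-7] → ·  [on edge]
    (3,0)@(7, 1): e=[5,8,1] → █
    (4,0)@(9, 1): e=[-3,12,5] → ·
    (2,1)@(5, 3): e=[7,0,7] → █  [on edge]
    (3,1)@(7, 3): e=[-1,4,11] → ·
    (2,2)@(5, 5): e=[1,-4,17] → ·
    (3,2)@(7, 5): e=[-7,0,21] → ·  [on edge]
    (4,3)@(9, 7): e=[-21,0,35] → ·  [on edge]
  covered (2 px):
    · · · █ ·
    · · █ · ·
    · · · · ·
    · · · · ·
    · · · · ·
    · · · · ·
    · · · · ·
T1:
  2·area = 32
  edge (4, 6)→(8, 8): d=(4,2) inclusive
  edge (8, 8)→(0, 12): d=(-8,4) inclusive
  edge (0, 12)→(4, 6): d=(4,-6) inclusive
    (2,3)@(5, 7): e=[2,20,10] → █
    (3,3)@(7, 7): e=[-2,12,22] → ·
    (1,4)@(3, 9): e=[14,12,6] → █
    (3,4)@(7, 9): e=[6,-4,30] → ·
    (0,5)@(1, 11): e=[26,4,2] → █
    (1,5)@(3, 11): e=[22,-4,14] → ·
    (2,5)@(5, 11): e=[18,-12,26] → ·
    (0,6)@(1, 13): e=[34,-12,10] → ·
  covered (4 px):
    · · · · ·
    · · · · ·
    · · · · ·
    · · █ · ·
    · █ █ · ·
    █ · · · ·
    · · · · ·
T2:
  2·area = 68
  edge (10, 4)→(6, 14): d=(-4,10) inclusive
  edge (6, 14)→(4, 2): d=(-2,-12) inclusive
  edge (4, 2)→(10, 4): d=(6,2) inclusive
    (0,0)@(1, 1): e=[102,-34,0] → ·  [on edge]
    (2,1)@(5, 3): e=[54,10,4] → █
    (3,1)@(7, 3): e=[34,34,0] → █  [on edge]
    (4,1)@(9, 3): e=[14,58,-4] → ·
    (2,2)@(5, 5): e=[46,6,16] → █
    (4,2)@(9, 5): e=[6,54,8] → █
    (2,3)@(5, 7): e=[38,2,28] → █
    (4,3)@(9, 7): e=[-2,50,20] → ·
    (2,4)@(5, 9): e=[30,-2,40] → ·
    (3,4)@(7, 9): e=[10,22,36] → █
    (4,4)@(9, 9): e=[-10,46,32] → ·
    (3,5)@(7, 11): e=[2,18,48] → █
  covered (9 px):
    · · · · ·
    · · █ █ ·
    · · █ █ █
    · · █ █ ·
    · · · █ ·
    · · · █ ·
    · · · · ·

Result: "outside"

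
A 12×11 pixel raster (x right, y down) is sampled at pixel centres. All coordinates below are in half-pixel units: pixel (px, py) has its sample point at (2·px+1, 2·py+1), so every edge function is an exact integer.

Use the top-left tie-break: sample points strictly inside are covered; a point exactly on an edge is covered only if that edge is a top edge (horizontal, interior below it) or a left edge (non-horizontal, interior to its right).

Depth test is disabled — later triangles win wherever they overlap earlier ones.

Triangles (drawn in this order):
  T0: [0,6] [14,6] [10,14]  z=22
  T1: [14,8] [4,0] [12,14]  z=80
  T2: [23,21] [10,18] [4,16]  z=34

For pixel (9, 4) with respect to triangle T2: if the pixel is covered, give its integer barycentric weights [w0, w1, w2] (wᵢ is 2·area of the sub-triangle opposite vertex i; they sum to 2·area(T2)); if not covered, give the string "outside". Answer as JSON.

T0:
  2·area = 112
  edge (0, 6)→(14, 6): d=(14,0) top-left  bias=+0
  edge (14, 6)→(10, 14): d=(-4,8) right/bottom  bias=-1
  edge (10, 14)→(0, 6): d=(-10,-8) top-left  bias=+0
    (1,3)@(3, 7): e=[14,84,14] → #
    (2,3)@(5, 7): e=[14,68,30] → #
    (3,3)@(7, 7): e=[14,52,46] → #
    (4,3)@(9, 7): e=[14,36,62] → #
    (5,3)@(11, 7): e=[14,20,78] → #
    (6,3)@(13, 7): e=[14,4,94] → #
    (7,3)@(15, 7): e=[14,-12,110] → ·
    (1,4)@(3, 9): e=[42,76,-6] → ·
    (2,4)@(5, 9): e=[42,60,10] → #
    (6,4)@(13, 9): e=[42,-4,74] → ·
    (2,5)@(5, 11): e=[70,52,-10] → ·
    (3,5)@(7, 11): e=[70,36,6] → #
  covered (14 px):
    · · · · · · · · · · · ·
    · · · · · · · · · · · ·
    · · · · · · · · · · · ·
    · # # # # # # · · · · ·
    · · # # # # · · · · · ·
    · · · # # # · · · · · ·
    · · · · # · · · · · · ·
    · · · · · · · · · · · ·
    · · · · · · · · · · · ·
    · · · · · · · · · · · ·
    · · · · · · · · · · · ·
T1:
  2·area = 76  (B↔C swapped to make it positive)
  edge (14, 8)→(12, 14): d=(-2,6) right/bottom  bias=-1
  edge (12, 14)→(4, 0): d=(-8,-14) top-left  bias=+0
  edge (4, 0)→(14, 8): d=(10,8) right/bottom  bias=-1
    (2,0)@(5, 1): e=[68,6,2] → #
    (3,0)@(7, 1): e=[56,34,-14] → ·
    (2,1)@(5, 3): e=[64,-10,22] → ·
    (3,1)@(7, 3): e=[52,18,6] → #
    (4,1)@(9, 3): e=[40,46,-10] → ·
    (3,2)@(7, 5): e=[48,2,26] → #
    (4,2)@(9, 5): e=[36,30,10] → #
    (5,2)@(11, 5): e=[24,58,-6] → ·
    (7,2)@(15, 5): e=[0,114,-38] → ·  [on edge]
    (3,3)@(7, 7): e=[44,-14,46] → ·
    (4,3)@(9, 7): e=[32,14,30] → #
    (5,3)@(11, 7): e=[20,42,14] → #
    (6,5)@(13, 11): e=[0,38,38] → ·  [on edge]
    (5,8)@(11, 17): e=[0,-38,114] → ·  [on edge]
  covered (9 px):
    · · # · · · · · · · · ·
    · · · # · · · · · · · ·
    · · · # # · · · · · · ·
    · · · · # # · · · · · ·
    · · · · · # # · · · · ·
    · · · · · # · · · · · ·
    · · · · · · · · · · · ·
    · · · · · · · · · · · ·
    · · · · · · · · · · · ·
    · · · · · · · · · · · ·
    · · · · · · · · · · · ·
T2:
  2·area = 8
  edge (23, 21)→(10, 18): d=(-13,-3) top-left  bias=+0
  edge (10, 18)→(4, 16): d=(-6,-2) top-left  bias=+0
  edge (4, 16)→(23, 21): d=(19,5) right/bottom  bias=-1
    (0,7)@(1, 15): e=[12,0,-4] → ·  [on edge]
    (3,8)@(7, 17): e=[4,0,4] → #  [on edge]
    (4,8)@(9, 17): e=[10,4,-6] → ·
    (3,9)@(7, 19): e=[-22,-12,42] → ·
    (6,9)@(13, 19): e=[-4,0,12] → ·  [on edge]
    (7,9)@(15, 19): e=[2,4,2] → #
    (8,9)@(17, 19): e=[8,8,-8] → ·
    (7,10)@(15, 21): e=[-24,-8,40] → ·
    (9,10)@(19, 21): e=[-12,0,20] → ·  [on edge]
    (11,10)@(23, 21): e=[0,8,0] → ·  [on edge]
  covered (2 px):
    · · · · · · · · · · · ·
    · · · · · · · · · · · ·
    · · · · · · · · · · · ·
    · · · · · · · · · · · ·
    · · · · · · · · · · · ·
    · · · · · · · · · · · ·
    · · · · · · · · · · · ·
    · · · · · · · · · · · ·
    · · · # · · · · · · · ·
    · · · · · · · # · · · ·
    · · · · · · · · · · · ·

Answer: "outside"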